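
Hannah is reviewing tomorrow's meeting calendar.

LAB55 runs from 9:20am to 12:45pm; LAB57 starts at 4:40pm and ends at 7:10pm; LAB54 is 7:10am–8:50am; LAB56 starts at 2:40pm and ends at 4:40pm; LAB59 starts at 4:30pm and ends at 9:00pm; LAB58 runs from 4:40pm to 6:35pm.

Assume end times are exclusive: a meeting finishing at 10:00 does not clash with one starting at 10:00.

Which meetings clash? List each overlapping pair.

Two intervals overlap when each starts before the other ends.
Sorted by start: LAB54, LAB55, LAB56, LAB59, LAB57, LAB58.
LAB55 starts after LAB54 ends, so LAB54 has no further overlaps.
LAB56 starts after LAB55 ends, so LAB55 has no further overlaps.
LAB59 starts before LAB56 ends → LAB56 and LAB59 overlap.
LAB57 starts exactly when LAB56 ends (back-to-back, no overlap), so LAB56 has no further overlaps.
LAB57 starts before LAB59 ends → LAB59 and LAB57 overlap.
LAB58 starts before LAB59 ends → LAB59 and LAB58 overlap.
LAB58 starts before LAB57 ends → LAB57 and LAB58 overlap.

LAB56 & LAB59, LAB57 & LAB58, LAB57 & LAB59, LAB58 & LAB59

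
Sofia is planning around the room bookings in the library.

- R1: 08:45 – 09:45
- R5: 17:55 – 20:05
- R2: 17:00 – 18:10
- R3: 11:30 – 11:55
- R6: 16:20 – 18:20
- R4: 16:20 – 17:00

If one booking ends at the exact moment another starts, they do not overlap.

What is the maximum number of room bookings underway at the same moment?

Walk through starts and ends in time order (an end at T is processed before a start at T):
08:45 start R1 → 1
09:45 end R1 → 0
11:30 start R3 → 1
11:55 end R3 → 0
16:20 start R4 → 1
16:20 start R6 → 2
17:00 end R4 → 1
17:00 start R2 → 2
17:55 start R5 → 3
18:10 end R2 → 2
18:20 end R6 → 1
20:05 end R5 → 0
Peak is 3, at 17:55 (R2, R5, R6).

3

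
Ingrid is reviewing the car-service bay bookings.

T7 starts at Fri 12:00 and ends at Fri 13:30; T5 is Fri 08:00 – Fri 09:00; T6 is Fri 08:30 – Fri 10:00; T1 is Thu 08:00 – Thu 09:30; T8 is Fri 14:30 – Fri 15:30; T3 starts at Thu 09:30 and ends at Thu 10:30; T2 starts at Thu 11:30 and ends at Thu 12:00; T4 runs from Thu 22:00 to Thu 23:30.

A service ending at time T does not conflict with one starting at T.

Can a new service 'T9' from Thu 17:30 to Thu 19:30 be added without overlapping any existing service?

T1: ends Thu 09:30 at or before T9 starts Thu 17:30 → clear.
T3: ends Thu 10:30 at or before T9 starts Thu 17:30 → clear.
T2: ends Thu 12:00 at or before T9 starts Thu 17:30 → clear.
T4: starts Thu 22:00 at or after T9 ends Thu 19:30 → clear.
T5: starts Fri 08:00 at or after T9 ends Thu 19:30 → clear.
T6: starts Fri 08:30 at or after T9 ends Thu 19:30 → clear.
T7: starts Fri 12:00 at or after T9 ends Thu 19:30 → clear.
T8: starts Fri 14:30 at or after T9 ends Thu 19:30 → clear.

Yes — the slot is free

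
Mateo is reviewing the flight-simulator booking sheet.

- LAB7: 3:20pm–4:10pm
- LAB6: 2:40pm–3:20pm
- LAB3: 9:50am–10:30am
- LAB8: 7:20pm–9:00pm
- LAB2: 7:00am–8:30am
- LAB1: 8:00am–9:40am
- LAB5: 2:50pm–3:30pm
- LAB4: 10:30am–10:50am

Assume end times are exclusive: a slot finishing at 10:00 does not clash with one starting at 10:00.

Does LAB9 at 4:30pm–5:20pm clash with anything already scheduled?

LAB2: ends 8:30am at or before LAB9 starts 4:30pm → clear.
LAB1: ends 9:40am at or before LAB9 starts 4:30pm → clear.
LAB3: ends 10:30am at or before LAB9 starts 4:30pm → clear.
LAB4: ends 10:50am at or before LAB9 starts 4:30pm → clear.
LAB6: ends 3:20pm at or before LAB9 starts 4:30pm → clear.
LAB5: ends 3:30pm at or before LAB9 starts 4:30pm → clear.
LAB7: ends 4:10pm at or before LAB9 starts 4:30pm → clear.
LAB8: starts 7:20pm at or after LAB9 ends 5:20pm → clear.

No — it doesn't clash with anything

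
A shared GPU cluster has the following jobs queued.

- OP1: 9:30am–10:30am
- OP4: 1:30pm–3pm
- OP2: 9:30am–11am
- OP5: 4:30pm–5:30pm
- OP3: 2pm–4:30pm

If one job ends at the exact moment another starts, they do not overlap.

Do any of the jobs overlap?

Yes

Sorted by start: OP1, OP2, OP4, OP3, OP5.
OP2 starts before OP1 ends → OP1 and OP2 overlap.
That's a conflict, so the schedule is not conflict-free.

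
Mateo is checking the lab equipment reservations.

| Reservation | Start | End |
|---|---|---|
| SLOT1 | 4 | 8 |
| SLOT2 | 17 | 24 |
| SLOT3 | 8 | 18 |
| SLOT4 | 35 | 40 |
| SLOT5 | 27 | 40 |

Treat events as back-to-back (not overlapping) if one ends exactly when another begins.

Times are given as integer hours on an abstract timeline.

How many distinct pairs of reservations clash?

2

Sorted by start: SLOT1, SLOT3, SLOT2, SLOT5, SLOT4.
SLOT3 starts exactly when SLOT1 ends (back-to-back, no overlap) — done with SLOT1.
SLOT2 starts before SLOT3 ends → SLOT3 and SLOT2 overlap.
SLOT5 starts after SLOT3 ends — done with SLOT3.
SLOT5 starts after SLOT2 ends — done with SLOT2.
SLOT4 starts before SLOT5 ends → SLOT5 and SLOT4 overlap.
Overlapping pairs: SLOT2 & SLOT3, SLOT4 & SLOT5 — 2 in total.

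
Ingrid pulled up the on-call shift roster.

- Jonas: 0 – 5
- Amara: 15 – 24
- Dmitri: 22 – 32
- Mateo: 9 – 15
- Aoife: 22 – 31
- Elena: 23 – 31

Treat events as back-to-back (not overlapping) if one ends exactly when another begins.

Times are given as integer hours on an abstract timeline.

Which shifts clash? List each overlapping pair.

Sorted by start: Jonas, Mateo, Amara, Dmitri, Aoife, Elena.
Mateo starts after Jonas ends, so nothing later overlaps Jonas either.
Amara starts exactly when Mateo ends (back-to-back, no overlap), so nothing later overlaps Mateo either.
Dmitri starts before Amara ends → Amara and Dmitri overlap.
Aoife starts before Amara ends → Amara and Aoife overlap.
Elena starts before Amara ends → Amara and Elena overlap.
Aoife starts before Dmitri ends → Dmitri and Aoife overlap.
Elena starts before Dmitri ends → Dmitri and Elena overlap.
Elena starts before Aoife ends → Aoife and Elena overlap.

Amara & Aoife, Amara & Dmitri, Amara & Elena, Aoife & Dmitri, Aoife & Elena, Dmitri & Elena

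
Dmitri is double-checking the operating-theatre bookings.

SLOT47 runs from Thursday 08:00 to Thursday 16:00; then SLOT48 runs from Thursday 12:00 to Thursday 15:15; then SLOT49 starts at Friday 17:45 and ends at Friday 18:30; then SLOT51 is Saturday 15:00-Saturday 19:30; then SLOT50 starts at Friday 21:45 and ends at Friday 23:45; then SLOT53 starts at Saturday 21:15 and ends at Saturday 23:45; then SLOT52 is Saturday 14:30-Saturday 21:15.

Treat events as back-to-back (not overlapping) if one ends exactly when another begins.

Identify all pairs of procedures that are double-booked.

SLOT47 & SLOT48, SLOT51 & SLOT52

Check each pair: they overlap iff neither finishes before the other starts.
Sorted by start: SLOT47, SLOT48, SLOT49, SLOT50, SLOT52, SLOT51, SLOT53.
SLOT48 starts before SLOT47 ends → SLOT47 and SLOT48 overlap.
SLOT49 starts after SLOT47 ends, so SLOT47 has no further overlaps.
SLOT49 starts after SLOT48 ends, so SLOT48 has no further overlaps.
SLOT50 starts after SLOT49 ends, so SLOT49 has no further overlaps.
SLOT52 starts after SLOT50 ends, so SLOT50 has no further overlaps.
SLOT51 starts before SLOT52 ends → SLOT52 and SLOT51 overlap.
SLOT53 starts exactly when SLOT52 ends (back-to-back, no overlap).
SLOT53 starts after SLOT51 ends.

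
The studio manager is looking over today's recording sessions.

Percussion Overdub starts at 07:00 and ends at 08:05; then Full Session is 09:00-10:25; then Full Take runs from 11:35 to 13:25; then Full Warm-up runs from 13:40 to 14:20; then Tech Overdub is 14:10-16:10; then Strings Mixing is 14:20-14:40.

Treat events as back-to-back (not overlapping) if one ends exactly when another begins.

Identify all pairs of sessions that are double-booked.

Full Warm-up & Tech Overdub, Strings Mixing & Tech Overdub

Sorted by start: Percussion Overdub, Full Session, Full Take, Full Warm-up, Tech Overdub, Strings Mixing.
Full Session starts after Percussion Overdub ends, so Percussion Overdub has no further overlaps.
Full Take starts after Full Session ends, so Full Session has no further overlaps.
Full Warm-up starts after Full Take ends, so Full Take has no further overlaps.
Tech Overdub starts before Full Warm-up ends → Full Warm-up and Tech Overdub overlap.
Strings Mixing starts exactly when Full Warm-up ends (back-to-back, no overlap).
Strings Mixing starts before Tech Overdub ends → Tech Overdub and Strings Mixing overlap.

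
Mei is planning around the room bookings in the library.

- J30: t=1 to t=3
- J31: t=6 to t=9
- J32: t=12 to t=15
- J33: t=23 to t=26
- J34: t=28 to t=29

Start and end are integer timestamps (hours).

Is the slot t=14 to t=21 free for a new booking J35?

J30: ends t=3 at or before J35 starts t=14 → clear.
J31: ends t=9 at or before J35 starts t=14 → clear.
J32: starts t=12 before J35 ends t=21, and ends t=15 after J35 starts t=14 → overlap.
J33: starts t=23 at or after J35 ends t=21 → clear.
J34: starts t=28 at or after J35 ends t=21 → clear.
J35 overlaps J32.

No — it overlaps J32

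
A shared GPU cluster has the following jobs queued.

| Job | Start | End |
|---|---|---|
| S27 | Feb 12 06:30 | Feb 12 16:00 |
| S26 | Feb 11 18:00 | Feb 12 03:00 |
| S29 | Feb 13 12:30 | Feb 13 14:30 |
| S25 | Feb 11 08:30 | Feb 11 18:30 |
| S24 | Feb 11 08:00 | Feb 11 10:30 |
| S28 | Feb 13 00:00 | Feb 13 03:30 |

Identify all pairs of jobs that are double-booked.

S24 & S25, S25 & S26

Check each pair: they overlap iff neither finishes before the other starts.
Sorted by start: S24, S25, S26, S27, S28, S29.
S25 starts before S24 ends → S24 and S25 overlap.
S26 starts after S24 ends; S24 is clear from here.
S26 starts before S25 ends → S25 and S26 overlap.
S27 starts after S25 ends; S25 is clear from here.
S27 starts after S26 ends; S26 is clear from here.
S28 starts after S27 ends; S27 is clear from here.
S29 starts after S28 ends.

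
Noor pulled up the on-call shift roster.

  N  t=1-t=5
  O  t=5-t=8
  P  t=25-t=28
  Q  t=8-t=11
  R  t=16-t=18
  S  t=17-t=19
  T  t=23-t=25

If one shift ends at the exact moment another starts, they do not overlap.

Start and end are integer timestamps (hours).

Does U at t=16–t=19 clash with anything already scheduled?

N: ends t=5 at or before U starts t=16 → clear.
O: ends t=8 at or before U starts t=16 → clear.
Q: ends t=11 at or before U starts t=16 → clear.
R: starts t=16 before U ends t=19, and ends t=18 after U starts t=16 → overlap.
S: starts t=17 before U ends t=19, and ends t=19 after U starts t=16 → overlap.
T: starts t=23 at or after U ends t=19 → clear.
P: starts t=25 at or after U ends t=19 → clear.
U overlaps R, S.

Yes — it overlaps R, S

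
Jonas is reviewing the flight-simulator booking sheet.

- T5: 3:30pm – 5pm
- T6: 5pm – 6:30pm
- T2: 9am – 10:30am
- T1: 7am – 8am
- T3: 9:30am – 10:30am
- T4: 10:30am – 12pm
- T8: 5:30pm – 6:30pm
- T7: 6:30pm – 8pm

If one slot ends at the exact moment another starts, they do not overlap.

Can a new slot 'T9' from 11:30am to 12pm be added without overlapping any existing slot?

No — it overlaps T4

T1: ends 8am at or before T9 starts 11:30am → clear.
T2: ends 10:30am at or before T9 starts 11:30am → clear.
T3: ends 10:30am at or before T9 starts 11:30am → clear.
T4: starts 10:30am before T9 ends 12pm, and ends 12pm after T9 starts 11:30am → overlap.
T5: starts 3:30pm at or after T9 ends 12pm → clear.
T6: starts 5pm at or after T9 ends 12pm → clear.
T8: starts 5:30pm at or after T9 ends 12pm → clear.
T7: starts 6:30pm at or after T9 ends 12pm → clear.
T9 overlaps T4.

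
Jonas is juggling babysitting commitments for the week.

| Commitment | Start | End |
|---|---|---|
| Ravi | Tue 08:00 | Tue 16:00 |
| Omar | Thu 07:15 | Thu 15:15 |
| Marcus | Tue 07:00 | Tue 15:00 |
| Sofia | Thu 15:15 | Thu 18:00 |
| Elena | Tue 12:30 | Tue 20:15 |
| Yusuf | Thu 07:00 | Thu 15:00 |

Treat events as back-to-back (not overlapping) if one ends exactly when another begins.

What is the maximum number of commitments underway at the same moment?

Walk through starts and ends in time order (an end at T is processed before a start at T):
Tue 07:00 start Marcus → 1
Tue 08:00 start Ravi → 2
Tue 12:30 start Elena → 3
Tue 15:00 end Marcus → 2
Tue 16:00 end Ravi → 1
Tue 20:15 end Elena → 0
Thu 07:00 start Yusuf → 1
Thu 07:15 start Omar → 2
Thu 15:00 end Yusuf → 1
Thu 15:15 end Omar → 0
Thu 15:15 start Sofia → 1
Thu 18:00 end Sofia → 0
Peak is 3, at Tue 12:30 (Elena, Marcus, Ravi).

3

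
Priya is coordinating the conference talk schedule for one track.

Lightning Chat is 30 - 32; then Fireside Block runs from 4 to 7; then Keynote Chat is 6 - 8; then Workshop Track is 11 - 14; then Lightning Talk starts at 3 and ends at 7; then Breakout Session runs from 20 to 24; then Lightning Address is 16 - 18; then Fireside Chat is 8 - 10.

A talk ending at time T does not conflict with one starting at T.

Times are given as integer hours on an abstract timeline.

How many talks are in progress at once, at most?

3

Sweep the timeline, counting +1 at each start and −1 at each end (ends before starts at a tie):
3 start Lightning Talk → 1
4 start Fireside Block → 2
6 start Keynote Chat → 3
7 end Fireside Block → 2
7 end Lightning Talk → 1
8 end Keynote Chat → 0
8 start Fireside Chat → 1
10 end Fireside Chat → 0
11 start Workshop Track → 1
14 end Workshop Track → 0
16 start Lightning Address → 1
18 end Lightning Address → 0
20 start Breakout Session → 1
24 end Breakout Session → 0
30 start Lightning Chat → 1
32 end Lightning Chat → 0
Peak is 3, at 6 (Fireside Block, Keynote Chat, Lightning Talk).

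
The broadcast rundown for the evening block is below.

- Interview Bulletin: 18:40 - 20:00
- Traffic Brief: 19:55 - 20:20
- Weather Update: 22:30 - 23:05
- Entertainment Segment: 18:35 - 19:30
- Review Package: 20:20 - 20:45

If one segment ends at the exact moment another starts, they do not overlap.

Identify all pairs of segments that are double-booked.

Sorted by start: Entertainment Segment, Interview Bulletin, Traffic Brief, Review Package, Weather Update.
Interview Bulletin starts before Entertainment Segment ends → Entertainment Segment and Interview Bulletin overlap.
Traffic Brief starts after Entertainment Segment ends, so nothing later overlaps Entertainment Segment either.
Traffic Brief starts before Interview Bulletin ends → Interview Bulletin and Traffic Brief overlap.
Review Package starts after Interview Bulletin ends, so nothing later overlaps Interview Bulletin either.
Review Package starts exactly when Traffic Brief ends (back-to-back, no overlap), so nothing later overlaps Traffic Brief either.
Weather Update starts after Review Package ends.

Entertainment Segment & Interview Bulletin, Interview Bulletin & Traffic Brief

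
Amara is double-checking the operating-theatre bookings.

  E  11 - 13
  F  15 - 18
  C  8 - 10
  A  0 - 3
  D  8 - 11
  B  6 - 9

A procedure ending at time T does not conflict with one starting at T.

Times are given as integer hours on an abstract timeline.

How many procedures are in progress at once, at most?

3

Sweep the timeline, counting +1 at each start and −1 at each end (ends before starts at a tie):
0 start A → 1
3 end A → 0
6 start B → 1
8 start C → 2
8 start D → 3
9 end B → 2
10 end C → 1
11 end D → 0
11 start E → 1
13 end E → 0
15 start F → 1
18 end F → 0
Peak is 3, at 8 (B, C, D).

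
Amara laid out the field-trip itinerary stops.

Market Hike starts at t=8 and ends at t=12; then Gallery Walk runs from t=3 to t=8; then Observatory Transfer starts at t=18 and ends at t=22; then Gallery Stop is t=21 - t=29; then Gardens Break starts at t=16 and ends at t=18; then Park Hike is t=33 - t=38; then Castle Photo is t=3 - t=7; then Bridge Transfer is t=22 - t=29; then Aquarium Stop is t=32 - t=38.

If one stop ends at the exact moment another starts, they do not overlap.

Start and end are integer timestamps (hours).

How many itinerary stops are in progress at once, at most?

Sweep the timeline, counting +1 at each start and −1 at each end (ends before starts at a tie):
t=3 start Castle Photo → 1
t=3 start Gallery Walk → 2
t=7 end Castle Photo → 1
t=8 end Gallery Walk → 0
t=8 start Market Hike → 1
t=12 end Market Hike → 0
t=16 start Gardens Break → 1
t=18 end Gardens Break → 0
t=18 start Observatory Transfer → 1
t=21 start Gallery Stop → 2
t=22 end Observatory Transfer → 1
t=22 start Bridge Transfer → 2
t=29 end Bridge Transfer → 1
t=29 end Gallery Stop → 0
t=32 start Aquarium Stop → 1
t=33 start Park Hike → 2
t=38 end Aquarium Stop → 1
t=38 end Park Hike → 0
Peak is 2, at t=3 (Castle Photo, Gallery Walk).

2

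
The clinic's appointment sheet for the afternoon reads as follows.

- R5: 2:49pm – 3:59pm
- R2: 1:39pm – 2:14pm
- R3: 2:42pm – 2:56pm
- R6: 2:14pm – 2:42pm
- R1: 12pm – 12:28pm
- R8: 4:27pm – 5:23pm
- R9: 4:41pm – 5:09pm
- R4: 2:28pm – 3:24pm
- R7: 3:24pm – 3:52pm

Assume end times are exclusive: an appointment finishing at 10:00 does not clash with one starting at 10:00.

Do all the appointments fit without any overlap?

Sorted by start: R1, R2, R6, R4, R3, R5, R7, R8, R9.
R2 starts after R1 ends; R1 is clear from here.
R6 starts exactly when R2 ends (back-to-back, no overlap); R2 is clear from here.
R4 starts before R6 ends → R6 and R4 overlap.
That's a conflict, so the schedule is not conflict-free.

No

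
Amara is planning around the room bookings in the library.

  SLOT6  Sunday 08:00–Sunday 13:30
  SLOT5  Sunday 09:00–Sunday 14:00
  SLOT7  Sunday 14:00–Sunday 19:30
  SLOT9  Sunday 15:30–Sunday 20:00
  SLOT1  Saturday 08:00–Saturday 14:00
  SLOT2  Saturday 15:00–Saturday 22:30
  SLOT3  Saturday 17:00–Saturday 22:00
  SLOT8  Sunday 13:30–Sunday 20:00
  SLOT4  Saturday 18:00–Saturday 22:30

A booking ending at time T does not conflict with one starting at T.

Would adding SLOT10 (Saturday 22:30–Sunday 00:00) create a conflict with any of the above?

No — it doesn't clash with anything

SLOT1: ends Saturday 14:00 at or before SLOT10 starts Saturday 22:30 → clear.
SLOT2: ends Saturday 22:30 at or before SLOT10 starts Saturday 22:30 → clear.
SLOT3: ends Saturday 22:00 at or before SLOT10 starts Saturday 22:30 → clear.
SLOT4: ends Saturday 22:30 at or before SLOT10 starts Saturday 22:30 → clear.
SLOT6: starts Sunday 08:00 at or after SLOT10 ends Sunday 00:00 → clear.
SLOT5: starts Sunday 09:00 at or after SLOT10 ends Sunday 00:00 → clear.
SLOT8: starts Sunday 13:30 at or after SLOT10 ends Sunday 00:00 → clear.
SLOT7: starts Sunday 14:00 at or after SLOT10 ends Sunday 00:00 → clear.
SLOT9: starts Sunday 15:30 at or after SLOT10 ends Sunday 00:00 → clear.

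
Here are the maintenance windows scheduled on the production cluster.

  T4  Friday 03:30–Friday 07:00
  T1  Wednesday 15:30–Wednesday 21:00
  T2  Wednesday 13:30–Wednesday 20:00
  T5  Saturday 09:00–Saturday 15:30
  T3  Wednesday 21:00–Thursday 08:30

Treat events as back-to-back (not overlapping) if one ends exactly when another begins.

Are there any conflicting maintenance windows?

Check each pair: they overlap iff neither finishes before the other starts.
Sorted by start: T2, T1, T3, T4, T5.
T1 starts before T2 ends → T2 and T1 overlap.
That's a conflict, so the schedule is not conflict-free.

Yes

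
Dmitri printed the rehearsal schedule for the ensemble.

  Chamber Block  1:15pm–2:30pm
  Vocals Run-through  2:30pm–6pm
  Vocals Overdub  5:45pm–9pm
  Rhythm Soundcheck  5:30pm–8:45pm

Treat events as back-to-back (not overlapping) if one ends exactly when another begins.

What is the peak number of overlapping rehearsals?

3

Sort all start/end points and keep a running count:
1:15pm start Chamber Block → 1
2:30pm end Chamber Block → 0
2:30pm start Vocals Run-through → 1
5:30pm start Rhythm Soundcheck → 2
5:45pm start Vocals Overdub → 3
6pm end Vocals Run-through → 2
8:45pm end Rhythm Soundcheck → 1
9pm end Vocals Overdub → 0
Peak is 3, at 5:45pm (Rhythm Soundcheck, Vocals Overdub, Vocals Run-through).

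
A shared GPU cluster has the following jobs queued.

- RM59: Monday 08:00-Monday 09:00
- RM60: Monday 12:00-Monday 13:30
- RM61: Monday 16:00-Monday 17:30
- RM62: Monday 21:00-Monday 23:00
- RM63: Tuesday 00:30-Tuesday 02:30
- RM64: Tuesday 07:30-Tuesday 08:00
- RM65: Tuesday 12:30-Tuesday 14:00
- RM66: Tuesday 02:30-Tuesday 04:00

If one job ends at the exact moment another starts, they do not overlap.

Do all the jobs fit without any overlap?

Two intervals overlap when each starts before the other ends.
Sorted by start: RM59, RM60, RM61, RM62, RM63, RM66, RM64, RM65.
RM60 starts after RM59 ends, so nothing later overlaps RM59 either.
RM61 starts after RM60 ends, so nothing later overlaps RM60 either.
RM62 starts after RM61 ends, so nothing later overlaps RM61 either.
RM63 starts after RM62 ends, so nothing later overlaps RM62 either.
RM66 starts exactly when RM63 ends (back-to-back, no overlap), so nothing later overlaps RM63 either.
RM64 starts after RM66 ends, so nothing later overlaps RM66 either.
RM65 starts after RM64 ends.
Every pair is clear; the schedule has no overlaps.

Yes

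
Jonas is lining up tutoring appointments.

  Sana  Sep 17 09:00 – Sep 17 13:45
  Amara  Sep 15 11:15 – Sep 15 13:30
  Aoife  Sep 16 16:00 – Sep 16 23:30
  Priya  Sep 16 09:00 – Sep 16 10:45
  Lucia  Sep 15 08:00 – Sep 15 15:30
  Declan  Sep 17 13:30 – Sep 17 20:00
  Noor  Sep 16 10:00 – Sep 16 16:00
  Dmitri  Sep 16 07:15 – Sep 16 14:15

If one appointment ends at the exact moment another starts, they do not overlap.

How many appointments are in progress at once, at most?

3

Sweep the timeline, counting +1 at each start and −1 at each end (ends before starts at a tie):
Sep 15 08:00 start Lucia → 1
Sep 15 11:15 start Amara → 2
Sep 15 13:30 end Amara → 1
Sep 15 15:30 end Lucia → 0
Sep 16 07:15 start Dmitri → 1
Sep 16 09:00 start Priya → 2
Sep 16 10:00 start Noor → 3
Sep 16 10:45 end Priya → 2
Sep 16 14:15 end Dmitri → 1
Sep 16 16:00 end Noor → 0
Sep 16 16:00 start Aoife → 1
Sep 16 23:30 end Aoife → 0
Sep 17 09:00 start Sana → 1
Sep 17 13:30 start Declan → 2
Sep 17 13:45 end Sana → 1
Sep 17 20:00 end Declan → 0
Peak is 3, at Sep 16 10:00 (Dmitri, Noor, Priya).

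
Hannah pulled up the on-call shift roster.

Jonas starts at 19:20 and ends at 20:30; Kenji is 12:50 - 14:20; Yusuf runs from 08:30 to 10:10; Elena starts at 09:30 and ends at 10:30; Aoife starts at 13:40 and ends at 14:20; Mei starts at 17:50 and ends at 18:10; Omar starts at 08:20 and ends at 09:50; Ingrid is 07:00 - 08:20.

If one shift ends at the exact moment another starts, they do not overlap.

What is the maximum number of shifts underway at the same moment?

3

Sweep the timeline, counting +1 at each start and −1 at each end (ends before starts at a tie):
07:00 start Ingrid → 1
08:20 end Ingrid → 0
08:20 start Omar → 1
08:30 start Yusuf → 2
09:30 start Elena → 3
09:50 end Omar → 2
10:10 end Yusuf → 1
10:30 end Elena → 0
12:50 start Kenji → 1
13:40 start Aoife → 2
14:20 end Aoife → 1
14:20 end Kenji → 0
17:50 start Mei → 1
18:10 end Mei → 0
19:20 start Jonas → 1
20:30 end Jonas → 0
Peak is 3, at 09:30 (Elena, Omar, Yusuf).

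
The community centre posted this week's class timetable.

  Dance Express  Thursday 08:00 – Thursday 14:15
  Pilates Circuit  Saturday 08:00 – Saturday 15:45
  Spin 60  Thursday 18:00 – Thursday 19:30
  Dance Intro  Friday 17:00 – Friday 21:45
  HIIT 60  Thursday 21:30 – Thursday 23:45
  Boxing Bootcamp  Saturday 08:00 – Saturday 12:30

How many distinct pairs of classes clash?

1

Sorted by start: Dance Express, Spin 60, HIIT 60, Dance Intro, Boxing Bootcamp, Pilates Circuit.
Spin 60 starts after Dance Express ends; Dance Express is clear from here.
HIIT 60 starts after Spin 60 ends; Spin 60 is clear from here.
Dance Intro starts after HIIT 60 ends; HIIT 60 is clear from here.
Boxing Bootcamp starts after Dance Intro ends; Dance Intro is clear from here.
Pilates Circuit starts before Boxing Bootcamp ends → Boxing Bootcamp and Pilates Circuit overlap.
Overlapping pairs: Boxing Bootcamp & Pilates Circuit — 1 in total.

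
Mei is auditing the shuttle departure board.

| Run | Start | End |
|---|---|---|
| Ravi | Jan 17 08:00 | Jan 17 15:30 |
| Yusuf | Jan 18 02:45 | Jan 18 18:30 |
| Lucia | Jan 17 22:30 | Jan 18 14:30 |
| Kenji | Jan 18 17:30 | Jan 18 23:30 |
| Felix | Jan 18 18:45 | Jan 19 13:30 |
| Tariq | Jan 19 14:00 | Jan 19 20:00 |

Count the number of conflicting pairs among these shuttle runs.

Sorted by start: Ravi, Lucia, Yusuf, Kenji, Felix, Tariq.
Lucia starts after Ravi ends, so Ravi has no further overlaps.
Yusuf starts before Lucia ends → Lucia and Yusuf overlap.
Kenji starts after Lucia ends, so Lucia has no further overlaps.
Kenji starts before Yusuf ends → Yusuf and Kenji overlap.
Felix starts after Yusuf ends, so Yusuf has no further overlaps.
Felix starts before Kenji ends → Kenji and Felix overlap.
Tariq starts after Kenji ends.
Tariq starts after Felix ends.
Overlapping pairs: Felix & Kenji, Kenji & Yusuf, Lucia & Yusuf — 3 in total.

3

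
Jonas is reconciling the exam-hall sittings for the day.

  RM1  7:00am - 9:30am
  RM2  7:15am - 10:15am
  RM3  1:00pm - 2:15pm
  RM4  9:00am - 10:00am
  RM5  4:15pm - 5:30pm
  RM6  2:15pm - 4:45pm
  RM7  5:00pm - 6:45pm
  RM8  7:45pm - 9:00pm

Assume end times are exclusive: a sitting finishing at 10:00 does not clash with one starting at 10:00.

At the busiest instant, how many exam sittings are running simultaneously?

3

Sort all start/end points and keep a running count:
7:00am start RM1 → 1
7:15am start RM2 → 2
9:00am start RM4 → 3
9:30am end RM1 → 2
10:00am end RM4 → 1
10:15am end RM2 → 0
1:00pm start RM3 → 1
2:15pm end RM3 → 0
2:15pm start RM6 → 1
4:15pm start RM5 → 2
4:45pm end RM6 → 1
5:00pm start RM7 → 2
5:30pm end RM5 → 1
6:45pm end RM7 → 0
7:45pm start RM8 → 1
9:00pm end RM8 → 0
Peak is 3, at 9:00am (RM1, RM2, RM4).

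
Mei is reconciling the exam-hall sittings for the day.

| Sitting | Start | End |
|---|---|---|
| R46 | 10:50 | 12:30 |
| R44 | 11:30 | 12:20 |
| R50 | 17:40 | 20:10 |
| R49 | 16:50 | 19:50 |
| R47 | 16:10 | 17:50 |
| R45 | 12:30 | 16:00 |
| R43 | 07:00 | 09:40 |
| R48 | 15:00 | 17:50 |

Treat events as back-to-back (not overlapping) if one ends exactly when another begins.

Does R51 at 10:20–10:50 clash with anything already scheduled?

R43: ends 09:40 at or before R51 starts 10:20 → clear.
R46: starts 10:50 at or after R51 ends 10:50 → clear.
R44: starts 11:30 at or after R51 ends 10:50 → clear.
R45: starts 12:30 at or after R51 ends 10:50 → clear.
R48: starts 15:00 at or after R51 ends 10:50 → clear.
R47: starts 16:10 at or after R51 ends 10:50 → clear.
R49: starts 16:50 at or after R51 ends 10:50 → clear.
R50: starts 17:40 at or after R51 ends 10:50 → clear.

No — it doesn't clash with anything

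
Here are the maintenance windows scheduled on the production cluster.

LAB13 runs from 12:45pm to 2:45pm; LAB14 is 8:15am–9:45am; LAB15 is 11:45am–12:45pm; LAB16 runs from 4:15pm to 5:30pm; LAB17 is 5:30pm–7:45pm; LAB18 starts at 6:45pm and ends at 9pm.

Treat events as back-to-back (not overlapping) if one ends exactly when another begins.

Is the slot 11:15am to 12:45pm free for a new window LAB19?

LAB14: ends 9:45am at or before LAB19 starts 11:15am → clear.
LAB15: starts 11:45am before LAB19 ends 12:45pm, and ends 12:45pm after LAB19 starts 11:15am → overlap.
LAB13: starts 12:45pm at or after LAB19 ends 12:45pm → clear.
LAB16: starts 4:15pm at or after LAB19 ends 12:45pm → clear.
LAB17: starts 5:30pm at or after LAB19 ends 12:45pm → clear.
LAB18: starts 6:45pm at or after LAB19 ends 12:45pm → clear.
LAB19 overlaps LAB15.

No — it overlaps LAB15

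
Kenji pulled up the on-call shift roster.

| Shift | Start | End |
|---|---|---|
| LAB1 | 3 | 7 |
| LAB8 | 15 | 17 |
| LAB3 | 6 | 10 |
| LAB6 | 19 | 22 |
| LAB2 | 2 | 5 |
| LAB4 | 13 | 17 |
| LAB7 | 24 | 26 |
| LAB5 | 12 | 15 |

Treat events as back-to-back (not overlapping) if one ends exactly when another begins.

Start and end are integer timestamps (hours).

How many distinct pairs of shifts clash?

Two intervals overlap when each starts before the other ends.
Sorted by start: LAB2, LAB1, LAB3, LAB5, LAB4, LAB8, LAB6, LAB7.
LAB1 starts before LAB2 ends → LAB2 and LAB1 overlap.
LAB3 starts after LAB2 ends — done with LAB2.
LAB3 starts before LAB1 ends → LAB1 and LAB3 overlap.
LAB5 starts after LAB1 ends — done with LAB1.
LAB5 starts after LAB3 ends — done with LAB3.
LAB4 starts before LAB5 ends → LAB5 and LAB4 overlap.
LAB8 starts exactly when LAB5 ends (back-to-back, no overlap) — done with LAB5.
LAB8 starts before LAB4 ends → LAB4 and LAB8 overlap.
LAB6 starts after LAB4 ends — done with LAB4.
LAB6 starts after LAB8 ends — done with LAB8.
LAB7 starts after LAB6 ends.
Overlapping pairs: LAB1 & LAB2, LAB1 & LAB3, LAB4 & LAB5, LAB4 & LAB8 — 4 in total.

4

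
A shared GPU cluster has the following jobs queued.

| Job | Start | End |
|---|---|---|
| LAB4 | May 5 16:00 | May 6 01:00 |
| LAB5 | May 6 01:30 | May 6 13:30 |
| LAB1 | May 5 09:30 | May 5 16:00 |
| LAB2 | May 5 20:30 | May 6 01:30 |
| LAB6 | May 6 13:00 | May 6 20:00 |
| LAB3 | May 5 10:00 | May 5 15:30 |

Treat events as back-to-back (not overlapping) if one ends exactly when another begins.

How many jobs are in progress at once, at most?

2

Sort all start/end points and keep a running count:
May 5 09:30 start LAB1 → 1
May 5 10:00 start LAB3 → 2
May 5 15:30 end LAB3 → 1
May 5 16:00 end LAB1 → 0
May 5 16:00 start LAB4 → 1
May 5 20:30 start LAB2 → 2
May 6 01:00 end LAB4 → 1
May 6 01:30 end LAB2 → 0
May 6 01:30 start LAB5 → 1
May 6 13:00 start LAB6 → 2
May 6 13:30 end LAB5 → 1
May 6 20:00 end LAB6 → 0
Peak is 2, at May 5 10:00 (LAB1, LAB3).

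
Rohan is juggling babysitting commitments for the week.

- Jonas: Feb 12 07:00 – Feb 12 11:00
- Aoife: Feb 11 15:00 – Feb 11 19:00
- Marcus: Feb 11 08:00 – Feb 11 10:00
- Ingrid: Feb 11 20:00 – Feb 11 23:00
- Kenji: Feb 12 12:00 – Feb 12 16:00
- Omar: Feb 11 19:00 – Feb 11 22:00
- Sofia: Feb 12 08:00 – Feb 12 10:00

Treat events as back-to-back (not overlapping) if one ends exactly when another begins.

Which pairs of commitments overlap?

Ingrid & Omar, Jonas & Sofia

Sorted by start: Marcus, Aoife, Omar, Ingrid, Jonas, Sofia, Kenji.
Aoife starts after Marcus ends, so nothing later overlaps Marcus either.
Omar starts exactly when Aoife ends (back-to-back, no overlap), so nothing later overlaps Aoife either.
Ingrid starts before Omar ends → Omar and Ingrid overlap.
Jonas starts after Omar ends, so nothing later overlaps Omar either.
Jonas starts after Ingrid ends, so nothing later overlaps Ingrid either.
Sofia starts before Jonas ends → Jonas and Sofia overlap.
Kenji starts after Jonas ends.
Kenji starts after Sofia ends.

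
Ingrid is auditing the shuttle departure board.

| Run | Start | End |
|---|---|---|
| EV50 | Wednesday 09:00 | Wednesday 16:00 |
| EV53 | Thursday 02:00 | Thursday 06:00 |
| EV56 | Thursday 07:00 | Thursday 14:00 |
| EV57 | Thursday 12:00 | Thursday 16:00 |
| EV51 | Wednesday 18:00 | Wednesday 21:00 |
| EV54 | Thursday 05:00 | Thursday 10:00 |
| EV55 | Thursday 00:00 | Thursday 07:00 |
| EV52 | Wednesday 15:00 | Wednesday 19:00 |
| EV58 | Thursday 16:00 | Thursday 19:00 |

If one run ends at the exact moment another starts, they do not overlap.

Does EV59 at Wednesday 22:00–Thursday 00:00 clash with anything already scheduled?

EV50: ends Wednesday 16:00 at or before EV59 starts Wednesday 22:00 → clear.
EV52: ends Wednesday 19:00 at or before EV59 starts Wednesday 22:00 → clear.
EV51: ends Wednesday 21:00 at or before EV59 starts Wednesday 22:00 → clear.
EV55: starts Thursday 00:00 at or after EV59 ends Thursday 00:00 → clear.
EV53: starts Thursday 02:00 at or after EV59 ends Thursday 00:00 → clear.
EV54: starts Thursday 05:00 at or after EV59 ends Thursday 00:00 → clear.
EV56: starts Thursday 07:00 at or after EV59 ends Thursday 00:00 → clear.
EV57: starts Thursday 12:00 at or after EV59 ends Thursday 00:00 → clear.
EV58: starts Thursday 16:00 at or after EV59 ends Thursday 00:00 → clear.

No — it doesn't clash with anything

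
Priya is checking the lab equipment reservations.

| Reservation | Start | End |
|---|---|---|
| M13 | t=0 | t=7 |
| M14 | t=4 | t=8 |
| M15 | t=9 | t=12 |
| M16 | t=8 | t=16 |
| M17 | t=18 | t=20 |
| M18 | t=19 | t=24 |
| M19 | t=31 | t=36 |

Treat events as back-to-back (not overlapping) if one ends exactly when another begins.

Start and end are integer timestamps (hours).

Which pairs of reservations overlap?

Sorted by start: M13, M14, M16, M15, M17, M18, M19.
M14 starts before M13 ends → M13 and M14 overlap.
M16 starts after M13 ends, so nothing later overlaps M13 either.
M16 starts exactly when M14 ends (back-to-back, no overlap), so nothing later overlaps M14 either.
M15 starts before M16 ends → M16 and M15 overlap.
M17 starts after M16 ends, so nothing later overlaps M16 either.
M17 starts after M15 ends, so nothing later overlaps M15 either.
M18 starts before M17 ends → M17 and M18 overlap.
M19 starts after M17 ends.
M19 starts after M18 ends.

M13 & M14, M15 & M16, M17 & M18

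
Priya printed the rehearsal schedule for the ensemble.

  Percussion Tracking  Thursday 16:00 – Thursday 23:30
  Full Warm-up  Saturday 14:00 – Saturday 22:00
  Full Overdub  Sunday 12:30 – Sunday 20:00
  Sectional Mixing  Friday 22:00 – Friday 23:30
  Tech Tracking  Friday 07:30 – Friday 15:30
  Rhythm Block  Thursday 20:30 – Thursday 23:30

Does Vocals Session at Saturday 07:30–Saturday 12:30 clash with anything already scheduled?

No — it doesn't clash with anything

Percussion Tracking: ends Thursday 23:30 at or before Vocals Session starts Saturday 07:30 → clear.
Rhythm Block: ends Thursday 23:30 at or before Vocals Session starts Saturday 07:30 → clear.
Tech Tracking: ends Friday 15:30 at or before Vocals Session starts Saturday 07:30 → clear.
Sectional Mixing: ends Friday 23:30 at or before Vocals Session starts Saturday 07:30 → clear.
Full Warm-up: starts Saturday 14:00 at or after Vocals Session ends Saturday 12:30 → clear.
Full Overdub: starts Sunday 12:30 at or after Vocals Session ends Saturday 12:30 → clear.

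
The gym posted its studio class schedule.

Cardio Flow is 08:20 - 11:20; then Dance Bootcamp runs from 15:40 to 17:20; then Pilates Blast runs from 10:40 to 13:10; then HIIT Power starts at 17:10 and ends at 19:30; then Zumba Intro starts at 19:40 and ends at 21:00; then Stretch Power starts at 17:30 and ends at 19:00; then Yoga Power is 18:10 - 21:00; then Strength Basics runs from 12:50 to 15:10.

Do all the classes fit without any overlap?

No

Check each pair: they overlap iff neither finishes before the other starts.
Sorted by start: Cardio Flow, Pilates Blast, Strength Basics, Dance Bootcamp, HIIT Power, Stretch Power, Yoga Power, Zumba Intro.
Pilates Blast starts before Cardio Flow ends → Cardio Flow and Pilates Blast overlap.
That's a conflict, so the schedule is not conflict-free.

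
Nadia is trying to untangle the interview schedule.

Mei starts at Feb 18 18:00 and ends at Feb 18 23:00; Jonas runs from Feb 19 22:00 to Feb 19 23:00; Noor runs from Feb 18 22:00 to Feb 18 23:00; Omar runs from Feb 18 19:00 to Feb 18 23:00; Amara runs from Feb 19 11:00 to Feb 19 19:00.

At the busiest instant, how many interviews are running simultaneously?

3

Sweep the timeline, counting +1 at each start and −1 at each end (ends before starts at a tie):
Feb 18 18:00 start Mei → 1
Feb 18 19:00 start Omar → 2
Feb 18 22:00 start Noor → 3
Feb 18 23:00 end Mei → 2
Feb 18 23:00 end Noor → 1
Feb 18 23:00 end Omar → 0
Feb 19 11:00 start Amara → 1
Feb 19 19:00 end Amara → 0
Feb 19 22:00 start Jonas → 1
Feb 19 23:00 end Jonas → 0
Peak is 3, at Feb 18 22:00 (Mei, Noor, Omar).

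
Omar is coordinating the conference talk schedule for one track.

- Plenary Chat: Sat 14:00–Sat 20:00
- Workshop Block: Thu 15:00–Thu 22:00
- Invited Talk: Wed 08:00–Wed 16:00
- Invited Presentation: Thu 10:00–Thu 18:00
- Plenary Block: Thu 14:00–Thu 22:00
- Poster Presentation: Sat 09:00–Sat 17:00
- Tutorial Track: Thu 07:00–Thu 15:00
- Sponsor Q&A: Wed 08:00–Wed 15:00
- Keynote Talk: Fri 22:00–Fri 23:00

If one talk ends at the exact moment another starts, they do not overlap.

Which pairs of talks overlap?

Sorted by start: Sponsor Q&A, Invited Talk, Tutorial Track, Invited Presentation, Plenary Block, Workshop Block, Keynote Talk, Poster Presentation, Plenary Chat.
Invited Talk starts before Sponsor Q&A ends → Sponsor Q&A and Invited Talk overlap.
Tutorial Track starts after Sponsor Q&A ends; Sponsor Q&A is clear from here.
Tutorial Track starts after Invited Talk ends; Invited Talk is clear from here.
Invited Presentation starts before Tutorial Track ends → Tutorial Track and Invited Presentation overlap.
Plenary Block starts before Tutorial Track ends → Tutorial Track and Plenary Block overlap.
Workshop Block starts exactly when Tutorial Track ends (back-to-back, no overlap); Tutorial Track is clear from here.
Plenary Block starts before Invited Presentation ends → Invited Presentation and Plenary Block overlap.
Workshop Block starts before Invited Presentation ends → Invited Presentation and Workshop Block overlap.
Keynote Talk starts after Invited Presentation ends; Invited Presentation is clear from here.
Workshop Block starts before Plenary Block ends → Plenary Block and Workshop Block overlap.
Keynote Talk starts after Plenary Block ends; Plenary Block is clear from here.
Keynote Talk starts after Workshop Block ends; Workshop Block is clear from here.
Poster Presentation starts after Keynote Talk ends; Keynote Talk is clear from here.
Plenary Chat starts before Poster Presentation ends → Poster Presentation and Plenary Chat overlap.

Invited Presentation & Plenary Block, Invited Presentation & Tutorial Track, Invited Presentation & Workshop Block, Invited Talk & Sponsor Q&A, Plenary Block & Tutorial Track, Plenary Block & Workshop Block, Plenary Chat & Poster Presentation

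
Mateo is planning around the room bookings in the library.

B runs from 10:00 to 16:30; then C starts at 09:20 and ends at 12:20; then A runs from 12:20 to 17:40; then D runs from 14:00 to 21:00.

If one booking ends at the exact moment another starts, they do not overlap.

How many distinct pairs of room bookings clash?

Sorted by start: C, B, A, D.
B starts before C ends → C and B overlap.
A starts exactly when C ends (back-to-back, no overlap); C is clear from here.
A starts before B ends → B and A overlap.
D starts before B ends → B and D overlap.
D starts before A ends → A and D overlap.
Overlapping pairs: A & B, A & D, B & C, B & D — 4 in total.

4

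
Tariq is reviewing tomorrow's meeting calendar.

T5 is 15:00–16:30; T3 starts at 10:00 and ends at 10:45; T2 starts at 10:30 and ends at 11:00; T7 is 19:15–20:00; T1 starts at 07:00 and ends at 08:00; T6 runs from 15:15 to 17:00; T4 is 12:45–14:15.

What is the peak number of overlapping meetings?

2

Walk through starts and ends in time order (an end at T is processed before a start at T):
07:00 start T1 → 1
08:00 end T1 → 0
10:00 start T3 → 1
10:30 start T2 → 2
10:45 end T3 → 1
11:00 end T2 → 0
12:45 start T4 → 1
14:15 end T4 → 0
15:00 start T5 → 1
15:15 start T6 → 2
16:30 end T5 → 1
17:00 end T6 → 0
19:15 start T7 → 1
20:00 end T7 → 0
Peak is 2, at 10:30 (T2, T3).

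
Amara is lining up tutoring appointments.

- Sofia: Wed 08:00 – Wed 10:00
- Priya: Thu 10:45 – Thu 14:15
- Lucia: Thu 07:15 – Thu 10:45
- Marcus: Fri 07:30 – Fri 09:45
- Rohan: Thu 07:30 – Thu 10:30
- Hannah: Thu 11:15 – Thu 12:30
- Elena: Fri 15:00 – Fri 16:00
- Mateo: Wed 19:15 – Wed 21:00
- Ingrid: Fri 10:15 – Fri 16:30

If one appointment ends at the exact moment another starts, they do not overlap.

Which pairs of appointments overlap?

Sorted by start: Sofia, Mateo, Lucia, Rohan, Priya, Hannah, Marcus, Ingrid, Elena.
Mateo starts after Sofia ends, so nothing later overlaps Sofia either.
Lucia starts after Mateo ends, so nothing later overlaps Mateo either.
Rohan starts before Lucia ends → Lucia and Rohan overlap.
Priya starts exactly when Lucia ends (back-to-back, no overlap), so nothing later overlaps Lucia either.
Priya starts after Rohan ends, so nothing later overlaps Rohan either.
Hannah starts before Priya ends → Priya and Hannah overlap.
Marcus starts after Priya ends, so nothing later overlaps Priya either.
Marcus starts after Hannah ends, so nothing later overlaps Hannah either.
Ingrid starts after Marcus ends, so nothing later overlaps Marcus either.
Elena starts before Ingrid ends → Ingrid and Elena overlap.

Elena & Ingrid, Hannah & Priya, Lucia & Rohan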